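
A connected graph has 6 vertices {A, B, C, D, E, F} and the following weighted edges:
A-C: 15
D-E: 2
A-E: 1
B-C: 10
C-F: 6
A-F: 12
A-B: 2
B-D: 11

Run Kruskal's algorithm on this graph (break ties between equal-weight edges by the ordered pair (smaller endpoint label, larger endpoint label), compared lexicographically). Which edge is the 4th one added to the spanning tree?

Sort edges by weight, then run Kruskal:
A-E (1): add. Components now {A,E} {B} {C} {D} {F}
A-B (2): add. Components now {A,B,E} {C} {D} {F}
D-E (2): add. Components now {A,B,D,E} {C} {F}
C-F (6): add. Components now {A,B,D,E} {C,F}
B-C (10): add. Components now {A,B,C,D,E,F}
The 4th edge added is C-F.

C-F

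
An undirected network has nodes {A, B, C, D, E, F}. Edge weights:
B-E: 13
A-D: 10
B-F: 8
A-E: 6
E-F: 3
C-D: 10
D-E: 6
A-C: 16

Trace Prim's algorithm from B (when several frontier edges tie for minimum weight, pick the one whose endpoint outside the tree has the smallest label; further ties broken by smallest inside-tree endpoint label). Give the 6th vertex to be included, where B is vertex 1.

C

Prim, starting at B.
Step 1: frontier [B-F 8, B-E 13] → take B-F (8); add F.
Step 2: frontier [B-E 13, E-F 3] → take E-F (3); add E.
Step 3: frontier [A-E 6, D-E 6] → take A-E (6); add A.
Step 4: frontier [A-D 10, A-C 16, D-E 6] → take D-E (6); add D.
Step 5: frontier [A-C 16, C-D 10] → take C-D (10); add C.
Vertex order: B, F, E, A, D, C. The 6th vertex is C.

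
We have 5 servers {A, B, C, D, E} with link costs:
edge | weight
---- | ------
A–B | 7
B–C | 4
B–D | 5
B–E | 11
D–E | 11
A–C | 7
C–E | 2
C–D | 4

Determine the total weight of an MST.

17

Grow the tree from A using Prim:
Step 1: frontier [A–B 7, A–C 7] → take A–B (7); add B.
Step 2: frontier [A–C 7, B–C 4, B–D 5, B–E 11] → take B–C (4); add C.
Step 3: frontier [B–D 5, B–E 11, C–E 2, C–D 4] → take C–E (2); add E.
Step 4: frontier [B–D 5, C–D 4, D–E 11] → take C–D (4); add D.
MST edges: A–B, B–C, C–E, C–D; total weight 7+4+2+4 = 17.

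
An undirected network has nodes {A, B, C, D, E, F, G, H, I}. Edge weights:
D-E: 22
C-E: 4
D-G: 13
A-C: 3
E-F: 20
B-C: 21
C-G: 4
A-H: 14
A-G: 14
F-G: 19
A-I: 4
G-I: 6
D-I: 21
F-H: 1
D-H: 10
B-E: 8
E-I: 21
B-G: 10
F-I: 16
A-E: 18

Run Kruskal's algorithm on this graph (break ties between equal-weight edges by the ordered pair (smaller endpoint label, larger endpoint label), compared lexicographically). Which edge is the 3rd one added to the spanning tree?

A-I

Kruskal's algorithm — process edges by increasing weight (ties by edge label):
F-H (1): add — endpoints in different components.
A-C (3): add — endpoints in different components.
A-I (4): add — endpoints in different components.
C-E (4): add — endpoints in different components.
C-G (4): add — endpoints in different components.
G-I (6): skip — G and I already connected.
B-E (8): add — endpoints in different components.
B-G (10): skip — B and G already connected.
D-H (10): add — endpoints in different components.
D-G (13): add — endpoints in different components.
The 3rd edge added is A-I.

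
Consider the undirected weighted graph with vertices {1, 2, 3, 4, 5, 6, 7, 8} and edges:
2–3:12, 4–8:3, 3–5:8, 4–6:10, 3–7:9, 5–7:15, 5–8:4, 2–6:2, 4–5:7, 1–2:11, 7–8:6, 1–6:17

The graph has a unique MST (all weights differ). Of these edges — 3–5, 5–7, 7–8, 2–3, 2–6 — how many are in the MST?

Kruskal: consider edges lightest-first.
2–6 (2): add — endpoints in different components.
4–8 (3): add — endpoints in different components.
5–8 (4): add — endpoints in different components.
7–8 (6): add — endpoints in different components.
4–5 (7): skip — 4 and 5 already connected.
3–5 (8): add — endpoints in different components.
3–7 (9): skip — 3 and 7 already connected.
4–6 (10): add — endpoints in different components.
1–2 (11): add — endpoints in different components.
MST edge set: {2–6, 4–8, 5–8, 7–8, 3–5, 4–6, 1–2}.
Of the listed edges, {3–5, 7–8, 2–6} are in the MST → 3.

3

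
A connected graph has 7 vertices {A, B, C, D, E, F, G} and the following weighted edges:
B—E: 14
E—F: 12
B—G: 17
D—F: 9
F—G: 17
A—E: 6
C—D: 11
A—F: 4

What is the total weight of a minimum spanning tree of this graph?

61

Grow the tree from D using Prim:
Step 1: frontier [D—F 9, C—D 11] → take D—F (9); add F.
Step 2: frontier [C—D 11, A—F 4, E—F 12, F—G 17] → take A—F (4); add A.
Step 3: frontier [A—E 6, C—D 11, E—F 12, F—G 17] → take A—E (6); add E.
Step 4: frontier [C—D 11, B—E 14, F—G 17] → take C—D (11); add C.
Step 5: frontier [B—E 14, F—G 17] → take B—E (14); add B.
Step 6: frontier [B—G 17, F—G 17] → take B—G (17); add G.
MST edges: D—F, A—F, A—E, C—D, B—E, B—G; total weight 9+4+6+11+14+17 = 61.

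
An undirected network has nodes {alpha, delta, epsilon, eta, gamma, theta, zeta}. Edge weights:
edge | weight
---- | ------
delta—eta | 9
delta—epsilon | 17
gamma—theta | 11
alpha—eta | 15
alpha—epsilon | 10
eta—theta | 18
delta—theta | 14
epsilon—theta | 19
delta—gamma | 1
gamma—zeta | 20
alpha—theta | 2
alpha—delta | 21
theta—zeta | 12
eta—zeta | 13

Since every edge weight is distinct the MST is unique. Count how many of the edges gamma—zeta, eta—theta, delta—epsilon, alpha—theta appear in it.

Kruskal's algorithm — process edges by increasing weight (ties by edge label):
delta—gamma (1): add. Components now {alpha} {delta,gamma} {theta} {eta} {zeta} {epsilon}
alpha—theta (2): add. Components now {alpha,theta} {delta,gamma} {eta} {zeta} {epsilon}
delta—eta (9): add. Components now {alpha,theta} {delta,eta,gamma} {zeta} {epsilon}
alpha—epsilon (10): add. Components now {alpha,epsilon,theta} {delta,eta,gamma} {zeta}
gamma—theta (11): add. Components now {alpha,delta,epsilon,eta,gamma,theta} {zeta}
theta—zeta (12): add. Components now {alpha,delta,epsilon,eta,gamma,theta,zeta}
MST edge set: {delta—gamma, alpha—theta, delta—eta, alpha—epsilon, gamma—theta, theta—zeta}.
Of the listed edges, {alpha—theta} are in the MST → 1.

1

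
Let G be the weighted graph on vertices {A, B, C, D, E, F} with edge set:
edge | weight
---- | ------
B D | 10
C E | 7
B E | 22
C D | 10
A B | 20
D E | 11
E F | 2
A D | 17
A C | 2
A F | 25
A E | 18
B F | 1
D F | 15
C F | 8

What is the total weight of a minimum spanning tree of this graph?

Grow the tree from F using Prim:
Step 1: cheapest edge leaving the tree is B F (1); add B.
Step 2: cheapest edge leaving the tree is E F (2); add E.
Step 3: cheapest edge leaving the tree is C E (7); add C.
Step 4: cheapest edge leaving the tree is A C (2); add A.
Step 5: cheapest edge leaving the tree is B D (10); add D.
MST edges: B F, E F, C E, A C, B D; total weight 1+2+7+2+10 = 22.

22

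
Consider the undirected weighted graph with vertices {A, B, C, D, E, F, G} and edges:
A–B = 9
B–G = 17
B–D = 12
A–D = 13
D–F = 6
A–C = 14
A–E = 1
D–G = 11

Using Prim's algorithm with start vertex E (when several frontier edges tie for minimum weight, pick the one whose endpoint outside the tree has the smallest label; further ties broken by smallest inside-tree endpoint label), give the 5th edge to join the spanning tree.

D-G

Grow the tree from E using Prim:
Step 1: frontier [A–E 1] → take A–E (1); add A.
Step 2: frontier [A–B 9, A–D 13, A–C 14] → take A–B (9); add B.
Step 3: frontier [A–D 13, A–C 14, B–D 12, B–G 17] → take B–D (12); add D.
Step 4: frontier [A–C 14, B–G 17, D–F 6, D–G 11] → take D–F (6); add F.
Step 5: frontier [A–C 14, B–G 17, D–G 11] → take D–G (11); add G.
Step 6: frontier [A–C 14] → take A–C (14); add C.
The 5th edge added is D–G.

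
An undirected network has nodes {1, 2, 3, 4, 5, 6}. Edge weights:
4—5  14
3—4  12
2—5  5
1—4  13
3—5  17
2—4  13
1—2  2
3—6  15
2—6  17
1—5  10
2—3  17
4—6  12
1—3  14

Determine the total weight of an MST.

Kruskal: consider edges lightest-first.
1—2 (2): add — endpoints in different components.
2—5 (5): add — endpoints in different components.
1—5 (10): skip — 1 and 5 already connected.
3—4 (12): add — endpoints in different components.
4—6 (12): add — endpoints in different components.
1—4 (13): add — endpoints in different components.
MST edges: 1—2, 2—5, 3—4, 4—6, 1—4; total weight 2+5+12+12+13 = 44.

44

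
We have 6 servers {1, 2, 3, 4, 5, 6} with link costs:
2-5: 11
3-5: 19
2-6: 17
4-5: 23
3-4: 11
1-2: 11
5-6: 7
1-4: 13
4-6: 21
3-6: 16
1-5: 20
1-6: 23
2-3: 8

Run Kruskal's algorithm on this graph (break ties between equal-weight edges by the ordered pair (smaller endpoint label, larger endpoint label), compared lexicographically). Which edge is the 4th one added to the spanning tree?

2-5

Kruskal: consider edges lightest-first.
5-6 (7): add. Components now {1} {2} {3} {4} {5,6}
2-3 (8): add. Components now {1} {2,3} {4} {5,6}
1-2 (11): add. Components now {1,2,3} {4} {5,6}
2-5 (11): add. Components now {1,2,3,5,6} {4}
3-4 (11): add. Components now {1,2,3,4,5,6}
The 4th edge added is 2-5.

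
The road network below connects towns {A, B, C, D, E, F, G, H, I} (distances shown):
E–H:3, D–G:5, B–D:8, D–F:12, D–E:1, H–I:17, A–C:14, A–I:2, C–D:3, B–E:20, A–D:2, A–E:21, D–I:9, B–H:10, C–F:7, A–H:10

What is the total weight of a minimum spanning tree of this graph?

Sort edges by weight, then run Kruskal:
D–E (1): add — endpoints in different components.
A–D (2): add — endpoints in different components.
A–I (2): add — endpoints in different components.
C–D (3): add — endpoints in different components.
E–H (3): add — endpoints in different components.
D–G (5): add — endpoints in different components.
C–F (7): add — endpoints in different components.
B–D (8): add — endpoints in different components.
MST edges: D–E, A–D, A–I, C–D, E–H, D–G, C–F, B–D; total weight 1+2+2+3+3+5+7+8 = 31.

31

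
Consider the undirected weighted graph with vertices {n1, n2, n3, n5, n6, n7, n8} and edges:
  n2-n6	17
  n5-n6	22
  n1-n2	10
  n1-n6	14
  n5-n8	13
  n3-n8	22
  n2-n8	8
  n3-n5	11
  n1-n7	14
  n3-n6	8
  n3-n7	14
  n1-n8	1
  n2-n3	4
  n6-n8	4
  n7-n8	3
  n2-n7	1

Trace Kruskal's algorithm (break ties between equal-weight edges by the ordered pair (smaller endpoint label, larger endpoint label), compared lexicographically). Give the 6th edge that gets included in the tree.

Sort edges by weight, then run Kruskal:
n1-n8 (1): add. Components now {n6} {n1,n8} {n2} {n5} {n7} {n3}
n2-n7 (1): add. Components now {n6} {n1,n8} {n2,n7} {n5} {n3}
n7-n8 (3): add. Components now {n6} {n1,n2,n7,n8} {n5} {n3}
n2-n3 (4): add. Components now {n6} {n1,n2,n3,n7,n8} {n5}
n6-n8 (4): add. Components now {n1,n2,n3,n6,n7,n8} {n5}
n2-n8 (8): skip — n8 and n2 already connected.
n3-n6 (8): skip — n6 and n3 already connected.
n1-n2 (10): skip — n2 and n1 already connected.
n3-n5 (11): add. Components now {n1,n2,n3,n5,n6,n7,n8}
The 6th edge added is n3-n5.

n3-n5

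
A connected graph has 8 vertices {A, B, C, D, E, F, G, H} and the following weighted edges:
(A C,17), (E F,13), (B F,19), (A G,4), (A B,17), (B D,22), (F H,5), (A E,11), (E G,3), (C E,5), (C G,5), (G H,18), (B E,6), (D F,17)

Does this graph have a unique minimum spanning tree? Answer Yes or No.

Kruskal's algorithm — process edges by increasing weight (ties by edge label):
E G (3): add — endpoints in different components.
A G (4): add — endpoints in different components.
C E (5): add — endpoints in different components.
C G (5): skip — C and G already connected.
F H (5): add — endpoints in different components.
B E (6): add — endpoints in different components.
A E (11): skip — A and E already connected.
E F (13): add — endpoints in different components.
A B (17): skip — A and B already connected.
A C (17): skip — A and C already connected.
D F (17): add — endpoints in different components.
Non-tree edge C G has weight 5, equal to the heaviest edge on its tree cycle — swapping gives another MST of the same weight. Not unique.

No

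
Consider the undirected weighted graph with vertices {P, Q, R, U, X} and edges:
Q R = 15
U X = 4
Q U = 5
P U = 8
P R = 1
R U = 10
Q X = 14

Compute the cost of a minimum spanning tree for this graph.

18

Kruskal: consider edges lightest-first.
P R (1): add — endpoints in different components.
U X (4): add — endpoints in different components.
Q U (5): add — endpoints in different components.
P U (8): add — endpoints in different components.
MST edges: P R, U X, Q U, P U; total weight 1+4+5+8 = 18.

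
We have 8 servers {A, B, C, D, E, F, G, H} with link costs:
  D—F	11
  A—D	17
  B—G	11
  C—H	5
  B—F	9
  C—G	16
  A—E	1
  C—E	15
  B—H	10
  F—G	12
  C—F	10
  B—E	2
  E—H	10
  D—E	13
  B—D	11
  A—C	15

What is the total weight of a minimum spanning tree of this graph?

Prim's algorithm from D:
Step 1: cheapest edge leaving the tree is B—D (11); add B.
Step 2: cheapest edge leaving the tree is B—E (2); add E.
Step 3: cheapest edge leaving the tree is A—E (1); add A.
Step 4: cheapest edge leaving the tree is B—F (9); add F.
Step 5: cheapest edge leaving the tree is C—F (10); add C.
Step 6: cheapest edge leaving the tree is C—H (5); add H.
Step 7: cheapest edge leaving the tree is B—G (11); add G.
MST edges: B—D, B—E, A—E, B—F, C—F, C—H, B—G; total weight 11+2+1+9+10+5+11 = 49.

49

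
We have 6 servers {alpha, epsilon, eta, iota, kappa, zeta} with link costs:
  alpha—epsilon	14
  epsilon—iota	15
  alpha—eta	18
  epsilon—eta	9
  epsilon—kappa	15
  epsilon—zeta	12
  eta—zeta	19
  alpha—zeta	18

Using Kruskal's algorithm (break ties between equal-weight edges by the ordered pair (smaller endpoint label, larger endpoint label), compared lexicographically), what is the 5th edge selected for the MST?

Kruskal: consider edges lightest-first.
epsilon—eta (9): add — endpoints in different components.
epsilon—zeta (12): add — endpoints in different components.
alpha—epsilon (14): add — endpoints in different components.
epsilon—iota (15): add — endpoints in different components.
epsilon—kappa (15): add — endpoints in different components.
The 5th edge added is epsilon—kappa.

epsilon-kappa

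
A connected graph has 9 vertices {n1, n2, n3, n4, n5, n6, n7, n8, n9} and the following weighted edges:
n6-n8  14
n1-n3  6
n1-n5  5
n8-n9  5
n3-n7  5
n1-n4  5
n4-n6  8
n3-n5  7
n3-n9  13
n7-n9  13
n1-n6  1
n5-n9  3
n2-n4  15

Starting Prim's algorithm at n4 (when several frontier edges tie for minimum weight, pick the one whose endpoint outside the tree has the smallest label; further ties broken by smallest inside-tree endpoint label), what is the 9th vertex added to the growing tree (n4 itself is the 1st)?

n2

Prim's algorithm from n4:
Step 1: frontier [n1-n4 5, n4-n6 8, n2-n4 15] → take n1-n4 (5); add n1.
Step 2: frontier [n1-n6 1, n1-n5 5, n1-n3 6, n4-n6 8, n2-n4 15] → take n1-n6 (1); add n6.
Step 3: frontier [n1-n5 5, n1-n3 6, n2-n4 15, n6-n8 14] → take n1-n5 (5); add n5.
Step 4: frontier [n1-n3 6, n2-n4 15, n5-n9 3, n3-n5 7, n6-n8 14] → take n5-n9 (3); add n9.
Step 5: frontier [n1-n3 6, n2-n4 15, n3-n5 7, n6-n8 14, n8-n9 5, n3-n9 13, n7-n9 13] → take n8-n9 (5); add n8.
Step 6: frontier [n1-n3 6, n2-n4 15, n3-n5 7, n3-n9 13, n7-n9 13] → take n1-n3 (6); add n3.
Step 7: frontier [n3-n7 5, n2-n4 15, n7-n9 13] → take n3-n7 (5); add n7.
Step 8: frontier [n2-n4 15] → take n2-n4 (15); add n2.
Vertex order: n4, n1, n6, n5, n9, n8, n3, n7, n2. The 9th vertex is n2.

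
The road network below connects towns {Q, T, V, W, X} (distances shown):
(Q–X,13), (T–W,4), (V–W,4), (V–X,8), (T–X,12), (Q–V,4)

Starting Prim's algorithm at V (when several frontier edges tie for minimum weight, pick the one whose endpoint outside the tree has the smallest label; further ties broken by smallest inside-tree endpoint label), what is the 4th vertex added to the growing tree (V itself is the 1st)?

Prim's algorithm from V:
Step 1: cheapest edge leaving the tree is Q–V (4); add Q.
Step 2: cheapest edge leaving the tree is V–W (4); add W.
Step 3: cheapest edge leaving the tree is T–W (4); add T.
Step 4: cheapest edge leaving the tree is V–X (8); add X.
Vertex order: V, Q, W, T, X. The 4th vertex is T.

T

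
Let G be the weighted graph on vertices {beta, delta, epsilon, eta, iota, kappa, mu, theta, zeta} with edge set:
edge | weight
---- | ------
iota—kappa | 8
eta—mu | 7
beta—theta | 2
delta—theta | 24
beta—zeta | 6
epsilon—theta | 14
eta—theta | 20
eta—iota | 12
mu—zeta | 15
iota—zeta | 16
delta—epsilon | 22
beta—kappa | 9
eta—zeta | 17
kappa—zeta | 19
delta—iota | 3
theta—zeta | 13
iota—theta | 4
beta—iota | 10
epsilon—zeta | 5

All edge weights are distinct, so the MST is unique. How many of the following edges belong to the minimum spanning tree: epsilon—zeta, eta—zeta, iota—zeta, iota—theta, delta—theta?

Sort edges by weight, then run Kruskal:
beta—theta (2): add — endpoints in different components.
delta—iota (3): add — endpoints in different components.
iota—theta (4): add — endpoints in different components.
epsilon—zeta (5): add — endpoints in different components.
beta—zeta (6): add — endpoints in different components.
eta—mu (7): add — endpoints in different components.
iota—kappa (8): add — endpoints in different components.
beta—kappa (9): skip — beta and kappa already connected.
beta—iota (10): skip — iota and beta already connected.
eta—iota (12): add — endpoints in different components.
MST edge set: {beta—theta, delta—iota, iota—theta, epsilon—zeta, beta—zeta, eta—mu, iota—kappa, eta—iota}.
Of the listed edges, {epsilon—zeta, iota—theta} are in the MST → 2.

2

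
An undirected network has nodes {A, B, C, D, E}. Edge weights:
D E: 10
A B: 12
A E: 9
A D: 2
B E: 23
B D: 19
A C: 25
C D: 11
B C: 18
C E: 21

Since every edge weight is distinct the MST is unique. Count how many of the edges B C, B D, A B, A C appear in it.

Kruskal: consider edges lightest-first.
A D (2): add — endpoints in different components.
A E (9): add — endpoints in different components.
D E (10): skip — D and E already connected.
C D (11): add — endpoints in different components.
A B (12): add — endpoints in different components.
MST edge set: {A D, A E, C D, A B}.
Of the listed edges, {A B} are in the MST → 1.

1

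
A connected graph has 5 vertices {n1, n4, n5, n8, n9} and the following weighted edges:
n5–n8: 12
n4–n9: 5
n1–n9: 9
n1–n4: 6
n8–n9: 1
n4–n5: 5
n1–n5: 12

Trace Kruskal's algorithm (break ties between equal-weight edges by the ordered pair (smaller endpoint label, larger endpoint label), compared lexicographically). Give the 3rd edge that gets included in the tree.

n4-n9

Kruskal's algorithm — process edges by increasing weight (ties by edge label):
n8–n9 (1): add. Components now {n8,n9} {n5} {n1} {n4}
n4–n5 (5): add. Components now {n8,n9} {n4,n5} {n1}
n4–n9 (5): add. Components now {n4,n5,n8,n9} {n1}
n1–n4 (6): add. Components now {n1,n4,n5,n8,n9}
The 3rd edge added is n4–n9.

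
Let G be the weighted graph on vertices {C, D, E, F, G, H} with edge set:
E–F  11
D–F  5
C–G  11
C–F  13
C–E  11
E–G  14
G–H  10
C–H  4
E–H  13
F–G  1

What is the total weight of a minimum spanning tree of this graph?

Prim's algorithm from D:
Step 1: frontier [D–F 5] → take D–F (5); add F.
Step 2: frontier [F–G 1, E–F 11, C–F 13] → take F–G (1); add G.
Step 3: frontier [E–F 11, C–F 13, G–H 10, C–G 11, E–G 14] → take G–H (10); add H.
Step 4: frontier [E–F 11, C–F 13, C–G 11, E–G 14, C–H 4, E–H 13] → take C–H (4); add C.
Step 5: frontier [C–E 11, E–F 11, E–G 14, E–H 13] → take C–E (11); add E.
MST edges: D–F, F–G, G–H, C–H, C–E; total weight 5+1+10+4+11 = 31.

31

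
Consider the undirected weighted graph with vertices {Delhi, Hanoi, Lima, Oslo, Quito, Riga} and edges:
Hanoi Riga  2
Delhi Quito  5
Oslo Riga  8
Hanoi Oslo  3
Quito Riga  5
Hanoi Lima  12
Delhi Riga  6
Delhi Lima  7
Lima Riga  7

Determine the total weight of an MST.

22

Kruskal's algorithm — process edges by increasing weight (ties by edge label):
Hanoi Riga (2): add. Components now {Hanoi,Riga} {Lima} {Oslo} {Quito} {Delhi}
Hanoi Oslo (3): add. Components now {Hanoi,Oslo,Riga} {Lima} {Quito} {Delhi}
Delhi Quito (5): add. Components now {Hanoi,Oslo,Riga} {Lima} {Delhi,Quito}
Quito Riga (5): add. Components now {Delhi,Hanoi,Oslo,Quito,Riga} {Lima}
Delhi Riga (6): skip — Riga and Delhi already connected.
Delhi Lima (7): add. Components now {Delhi,Hanoi,Lima,Oslo,Quito,Riga}
MST edges: Hanoi Riga, Hanoi Oslo, Delhi Quito, Quito Riga, Delhi Lima; total weight 2+3+5+5+7 = 22.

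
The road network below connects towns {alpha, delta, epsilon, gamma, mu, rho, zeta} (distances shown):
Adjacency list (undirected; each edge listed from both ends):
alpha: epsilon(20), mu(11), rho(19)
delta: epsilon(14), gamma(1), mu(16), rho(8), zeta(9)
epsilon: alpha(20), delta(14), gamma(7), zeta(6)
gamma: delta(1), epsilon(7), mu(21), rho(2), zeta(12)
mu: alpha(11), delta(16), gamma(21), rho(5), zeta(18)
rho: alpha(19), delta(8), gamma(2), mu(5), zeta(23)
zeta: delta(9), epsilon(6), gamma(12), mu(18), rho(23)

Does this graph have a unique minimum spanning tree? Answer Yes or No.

Yes

Kruskal's algorithm — process edges by increasing weight (ties by edge label):
delta–gamma (1): add. Components now {delta,gamma} {alpha} {mu} {zeta} {rho} {epsilon}
gamma–rho (2): add. Components now {delta,gamma,rho} {alpha} {mu} {zeta} {epsilon}
mu–rho (5): add. Components now {delta,gamma,mu,rho} {alpha} {zeta} {epsilon}
epsilon–zeta (6): add. Components now {delta,gamma,mu,rho} {alpha} {epsilon,zeta}
epsilon–gamma (7): add. Components now {delta,epsilon,gamma,mu,rho,zeta} {alpha}
delta–rho (8): skip — rho and delta already connected.
delta–zeta (9): skip — zeta and delta already connected.
alpha–mu (11): add. Components now {alpha,delta,epsilon,gamma,mu,rho,zeta}
Every non-tree edge has weight strictly greater than the heaviest edge on the tree path between its endpoints, so the MST is unique.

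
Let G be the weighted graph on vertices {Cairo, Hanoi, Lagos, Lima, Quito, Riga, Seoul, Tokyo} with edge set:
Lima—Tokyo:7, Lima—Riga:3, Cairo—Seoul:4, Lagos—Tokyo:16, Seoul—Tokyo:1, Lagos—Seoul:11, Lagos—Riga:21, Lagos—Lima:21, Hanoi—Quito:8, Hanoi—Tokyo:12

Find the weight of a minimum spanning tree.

Prim's algorithm from Hanoi:
Step 1: cheapest edge leaving the tree is Hanoi—Quito (8); add Quito.
Step 2: cheapest edge leaving the tree is Hanoi—Tokyo (12); add Tokyo.
Step 3: cheapest edge leaving the tree is Seoul—Tokyo (1); add Seoul.
Step 4: cheapest edge leaving the tree is Cairo—Seoul (4); add Cairo.
Step 5: cheapest edge leaving the tree is Lima—Tokyo (7); add Lima.
Step 6: cheapest edge leaving the tree is Lima—Riga (3); add Riga.
Step 7: cheapest edge leaving the tree is Lagos—Seoul (11); add Lagos.
MST edges: Hanoi—Quito, Hanoi—Tokyo, Seoul—Tokyo, Cairo—Seoul, Lima—Tokyo, Lima—Riga, Lagos—Seoul; total weight 8+12+1+4+7+3+11 = 46.

46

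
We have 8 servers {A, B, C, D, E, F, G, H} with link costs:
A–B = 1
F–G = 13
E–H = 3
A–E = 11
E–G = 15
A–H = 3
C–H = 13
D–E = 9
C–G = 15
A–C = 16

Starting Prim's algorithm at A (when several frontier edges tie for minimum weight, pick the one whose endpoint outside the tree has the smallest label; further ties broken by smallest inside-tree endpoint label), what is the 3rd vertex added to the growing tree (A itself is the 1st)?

Grow the tree from A using Prim:
Step 1: frontier [A–B 1, A–H 3, A–E 11, A–C 16] → take A–B (1); add B.
Step 2: frontier [A–H 3, A–E 11, A–C 16] → take A–H (3); add H.
Step 3: frontier [A–E 11, A–C 16, E–H 3, C–H 13] → take E–H (3); add E.
Step 4: frontier [A–C 16, D–E 9, E–G 15, C–H 13] → take D–E (9); add D.
Step 5: frontier [A–C 16, E–G 15, C–H 13] → take C–H (13); add C.
Step 6: frontier [C–G 15, E–G 15] → take C–G (15); add G.
Step 7: frontier [F–G 13] → take F–G (13); add F.
Vertex order: A, B, H, E, D, C, G, F. The 3rd vertex is H.

H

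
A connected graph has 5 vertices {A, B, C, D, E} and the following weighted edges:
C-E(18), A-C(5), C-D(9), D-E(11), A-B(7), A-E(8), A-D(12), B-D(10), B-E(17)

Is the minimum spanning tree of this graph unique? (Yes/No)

Sort edges by weight, then run Kruskal:
A-C (5): add — endpoints in different components.
A-B (7): add — endpoints in different components.
A-E (8): add — endpoints in different components.
C-D (9): add — endpoints in different components.
Every non-tree edge has weight strictly greater than the heaviest edge on the tree path between its endpoints, so the MST is unique.

Yes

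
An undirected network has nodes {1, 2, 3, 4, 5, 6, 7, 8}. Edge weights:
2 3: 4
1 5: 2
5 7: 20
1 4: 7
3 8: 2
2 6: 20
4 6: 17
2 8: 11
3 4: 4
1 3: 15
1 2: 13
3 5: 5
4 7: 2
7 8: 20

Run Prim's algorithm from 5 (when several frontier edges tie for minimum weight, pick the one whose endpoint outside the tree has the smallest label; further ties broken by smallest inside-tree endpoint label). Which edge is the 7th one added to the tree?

Grow the tree from 5 using Prim:
Step 1: frontier [1 5 2, 3 5 5, 5 7 20] → take 1 5 (2); add 1.
Step 2: frontier [1 4 7, 1 2 13, 1 3 15, 3 5 5, 5 7 20] → take 3 5 (5); add 3.
Step 3: frontier [1 4 7, 1 2 13, 3 8 2, 2 3 4, 3 4 4, 5 7 20] → take 3 8 (2); add 8.
Step 4: frontier [1 4 7, 1 2 13, 2 3 4, 3 4 4, 5 7 20, 2 8 11, 7 8 20] → take 2 3 (4); add 2.
Step 5: frontier [1 4 7, 2 6 20, 3 4 4, 5 7 20, 7 8 20] → take 3 4 (4); add 4.
Step 6: frontier [2 6 20, 4 7 2, 4 6 17, 5 7 20, 7 8 20] → take 4 7 (2); add 7.
Step 7: frontier [2 6 20, 4 6 17] → take 4 6 (17); add 6.
The 7th edge added is 4 6.

4-6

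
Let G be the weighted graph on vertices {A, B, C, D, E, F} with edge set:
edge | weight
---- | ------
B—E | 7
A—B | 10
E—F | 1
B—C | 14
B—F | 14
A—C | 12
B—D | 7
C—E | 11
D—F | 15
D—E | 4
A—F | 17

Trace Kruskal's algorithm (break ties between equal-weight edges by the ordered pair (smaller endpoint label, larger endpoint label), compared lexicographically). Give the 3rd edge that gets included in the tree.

B-D

Sort edges by weight, then run Kruskal:
E—F (1): add — endpoints in different components.
D—E (4): add — endpoints in different components.
B—D (7): add — endpoints in different components.
B—E (7): skip — B and E already connected.
A—B (10): add — endpoints in different components.
C—E (11): add — endpoints in different components.
The 3rd edge added is B—D.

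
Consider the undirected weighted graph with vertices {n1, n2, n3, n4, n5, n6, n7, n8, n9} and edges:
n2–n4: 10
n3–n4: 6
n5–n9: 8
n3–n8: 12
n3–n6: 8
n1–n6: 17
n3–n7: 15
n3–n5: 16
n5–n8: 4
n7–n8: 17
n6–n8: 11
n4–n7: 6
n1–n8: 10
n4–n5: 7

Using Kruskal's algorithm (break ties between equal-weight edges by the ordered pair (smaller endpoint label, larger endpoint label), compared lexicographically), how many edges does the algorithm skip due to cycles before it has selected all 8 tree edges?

Sort edges by weight, then run Kruskal:
n5–n8 (4): add — endpoints in different components.
n3–n4 (6): add — endpoints in different components.
n4–n7 (6): add — endpoints in different components.
n4–n5 (7): add — endpoints in different components.
n3–n6 (8): add — endpoints in different components.
n5–n9 (8): add — endpoints in different components.
n1–n8 (10): add — endpoints in different components.
n2–n4 (10): add — endpoints in different components.
Edges rejected before the tree was complete: 0.

0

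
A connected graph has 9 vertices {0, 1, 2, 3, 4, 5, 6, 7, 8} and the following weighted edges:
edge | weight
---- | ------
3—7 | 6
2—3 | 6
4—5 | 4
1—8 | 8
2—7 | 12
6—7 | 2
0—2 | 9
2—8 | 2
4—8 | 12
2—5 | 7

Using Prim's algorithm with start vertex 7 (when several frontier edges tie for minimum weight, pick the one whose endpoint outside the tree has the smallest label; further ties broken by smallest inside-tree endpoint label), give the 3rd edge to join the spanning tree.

Grow the tree from 7 using Prim:
Step 1: cheapest edge leaving the tree is 6—7 (2); add 6.
Step 2: cheapest edge leaving the tree is 3—7 (6); add 3.
Step 3: cheapest edge leaving the tree is 2—3 (6); add 2.
Step 4: cheapest edge leaving the tree is 2—8 (2); add 8.
Step 5: cheapest edge leaving the tree is 2—5 (7); add 5.
Step 6: cheapest edge leaving the tree is 4—5 (4); add 4.
Step 7: cheapest edge leaving the tree is 1—8 (8); add 1.
Step 8: cheapest edge leaving the tree is 0—2 (9); add 0.
The 3rd edge added is 2—3.

2-3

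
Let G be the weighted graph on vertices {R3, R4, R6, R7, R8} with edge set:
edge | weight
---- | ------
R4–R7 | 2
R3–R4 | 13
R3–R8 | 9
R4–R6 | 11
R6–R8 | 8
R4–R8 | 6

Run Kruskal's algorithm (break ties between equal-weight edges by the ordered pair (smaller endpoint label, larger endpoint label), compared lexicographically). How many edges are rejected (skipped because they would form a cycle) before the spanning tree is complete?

0

Kruskal's algorithm — process edges by increasing weight (ties by edge label):
R4–R7 (2): add — endpoints in different components.
R4–R8 (6): add — endpoints in different components.
R6–R8 (8): add — endpoints in different components.
R3–R8 (9): add — endpoints in different components.
Edges rejected before the tree was complete: 0.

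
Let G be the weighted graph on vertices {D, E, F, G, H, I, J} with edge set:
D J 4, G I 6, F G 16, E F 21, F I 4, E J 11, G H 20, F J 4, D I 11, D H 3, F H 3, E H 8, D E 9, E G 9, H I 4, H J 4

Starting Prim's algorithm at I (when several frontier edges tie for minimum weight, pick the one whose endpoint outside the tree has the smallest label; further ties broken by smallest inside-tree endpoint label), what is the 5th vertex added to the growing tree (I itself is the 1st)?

J

Grow the tree from I using Prim:
Step 1: cheapest edge leaving the tree is F I (4); add F.
Step 2: cheapest edge leaving the tree is F H (3); add H.
Step 3: cheapest edge leaving the tree is D H (3); add D.
Step 4: cheapest edge leaving the tree is D J (4); add J.
Step 5: cheapest edge leaving the tree is G I (6); add G.
Step 6: cheapest edge leaving the tree is E H (8); add E.
Vertex order: I, F, H, D, J, G, E. The 5th vertex is J.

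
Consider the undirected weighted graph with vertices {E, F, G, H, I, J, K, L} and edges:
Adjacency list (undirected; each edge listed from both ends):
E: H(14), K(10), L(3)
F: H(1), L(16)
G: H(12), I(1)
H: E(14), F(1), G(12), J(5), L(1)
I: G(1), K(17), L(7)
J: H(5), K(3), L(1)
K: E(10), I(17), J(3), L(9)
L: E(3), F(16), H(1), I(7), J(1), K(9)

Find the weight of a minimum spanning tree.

17

Prim's algorithm from F:
Step 1: frontier [F-H 1, F-L 16] → take F-H (1); add H.
Step 2: frontier [F-L 16, H-L 1, H-J 5, G-H 12, E-H 14] → take H-L (1); add L.
Step 3: frontier [H-J 5, G-H 12, E-H 14, J-L 1, E-L 3, I-L 7, K-L 9] → take J-L (1); add J.
Step 4: frontier [G-H 12, E-H 14, J-K 3, E-L 3, I-L 7, K-L 9] → take E-L (3); add E.
Step 5: frontier [E-K 10, G-H 12, J-K 3, I-L 7, K-L 9] → take J-K (3); add K.
Step 6: frontier [G-H 12, I-K 17, I-L 7] → take I-L (7); add I.
Step 7: frontier [G-H 12, G-I 1] → take G-I (1); add G.
MST edges: F-H, H-L, J-L, E-L, J-K, I-L, G-I; total weight 1+1+1+3+3+7+1 = 17.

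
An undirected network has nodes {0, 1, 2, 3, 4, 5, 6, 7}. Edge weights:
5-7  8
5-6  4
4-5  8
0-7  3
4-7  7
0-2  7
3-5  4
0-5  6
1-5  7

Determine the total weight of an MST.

38

Grow the tree from 6 using Prim:
Step 1: cheapest edge leaving the tree is 5-6 (4); add 5.
Step 2: cheapest edge leaving the tree is 3-5 (4); add 3.
Step 3: cheapest edge leaving the tree is 0-5 (6); add 0.
Step 4: cheapest edge leaving the tree is 0-7 (3); add 7.
Step 5: cheapest edge leaving the tree is 1-5 (7); add 1.
Step 6: cheapest edge leaving the tree is 0-2 (7); add 2.
Step 7: cheapest edge leaving the tree is 4-7 (7); add 4.
MST edges: 5-6, 3-5, 0-5, 0-7, 1-5, 0-2, 4-7; total weight 4+4+6+3+7+7+7 = 38.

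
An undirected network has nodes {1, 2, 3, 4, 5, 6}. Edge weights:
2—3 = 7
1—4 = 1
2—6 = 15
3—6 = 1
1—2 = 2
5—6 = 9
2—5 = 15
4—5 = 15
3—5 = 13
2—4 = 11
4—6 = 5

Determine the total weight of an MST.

Kruskal's algorithm — process edges by increasing weight (ties by edge label):
1—4 (1): add. Components now {1,4} {2} {3} {5} {6}
3—6 (1): add. Components now {1,4} {2} {3,6} {5}
1—2 (2): add. Components now {1,2,4} {3,6} {5}
4—6 (5): add. Components now {1,2,3,4,6} {5}
2—3 (7): skip — 2 and 3 already connected.
5—6 (9): add. Components now {1,2,3,4,5,6}
MST edges: 1—4, 3—6, 1—2, 4—6, 5—6; total weight 1+1+2+5+9 = 18.

18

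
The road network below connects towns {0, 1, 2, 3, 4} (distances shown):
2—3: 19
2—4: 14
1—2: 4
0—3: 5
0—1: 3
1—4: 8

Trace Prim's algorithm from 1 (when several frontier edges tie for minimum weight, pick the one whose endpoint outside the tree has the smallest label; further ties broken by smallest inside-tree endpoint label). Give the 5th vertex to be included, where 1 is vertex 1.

4

Grow the tree from 1 using Prim:
Step 1: cheapest edge leaving the tree is 0—1 (3); add 0.
Step 2: cheapest edge leaving the tree is 1—2 (4); add 2.
Step 3: cheapest edge leaving the tree is 0—3 (5); add 3.
Step 4: cheapest edge leaving the tree is 1—4 (8); add 4.
Vertex order: 1, 0, 2, 3, 4. The 5th vertex is 4.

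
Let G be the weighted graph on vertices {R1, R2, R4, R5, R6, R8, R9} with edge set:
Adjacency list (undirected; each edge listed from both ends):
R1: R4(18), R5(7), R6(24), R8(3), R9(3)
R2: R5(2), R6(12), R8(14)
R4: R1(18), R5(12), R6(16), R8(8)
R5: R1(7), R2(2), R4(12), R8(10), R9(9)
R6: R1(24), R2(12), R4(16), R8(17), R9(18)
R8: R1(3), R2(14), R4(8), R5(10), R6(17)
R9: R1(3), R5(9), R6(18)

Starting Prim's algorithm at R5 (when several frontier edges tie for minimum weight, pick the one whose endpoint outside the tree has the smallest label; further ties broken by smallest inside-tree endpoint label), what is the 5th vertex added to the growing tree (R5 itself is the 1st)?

R9

Prim's algorithm from R5:
Step 1: cheapest edge leaving the tree is R2–R5 (2); add R2.
Step 2: cheapest edge leaving the tree is R1–R5 (7); add R1.
Step 3: cheapest edge leaving the tree is R1–R8 (3); add R8.
Step 4: cheapest edge leaving the tree is R1–R9 (3); add R9.
Step 5: cheapest edge leaving the tree is R4–R8 (8); add R4.
Step 6: cheapest edge leaving the tree is R2–R6 (12); add R6.
Vertex order: R5, R2, R1, R8, R9, R4, R6. The 5th vertex is R9.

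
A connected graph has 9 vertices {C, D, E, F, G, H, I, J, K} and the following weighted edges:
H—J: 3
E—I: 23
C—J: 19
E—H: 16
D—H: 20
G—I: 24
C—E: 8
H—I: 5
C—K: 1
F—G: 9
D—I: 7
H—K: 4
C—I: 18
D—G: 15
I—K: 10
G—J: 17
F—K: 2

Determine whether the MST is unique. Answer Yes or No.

Yes

Sort edges by weight, then run Kruskal:
C—K (1): add — endpoints in different components.
F—K (2): add — endpoints in different components.
H—J (3): add — endpoints in different components.
H—K (4): add — endpoints in different components.
H—I (5): add — endpoints in different components.
D—I (7): add — endpoints in different components.
C—E (8): add — endpoints in different components.
F—G (9): add — endpoints in different components.
Every non-tree edge has weight strictly greater than the heaviest edge on the tree path between its endpoints, so the MST is unique.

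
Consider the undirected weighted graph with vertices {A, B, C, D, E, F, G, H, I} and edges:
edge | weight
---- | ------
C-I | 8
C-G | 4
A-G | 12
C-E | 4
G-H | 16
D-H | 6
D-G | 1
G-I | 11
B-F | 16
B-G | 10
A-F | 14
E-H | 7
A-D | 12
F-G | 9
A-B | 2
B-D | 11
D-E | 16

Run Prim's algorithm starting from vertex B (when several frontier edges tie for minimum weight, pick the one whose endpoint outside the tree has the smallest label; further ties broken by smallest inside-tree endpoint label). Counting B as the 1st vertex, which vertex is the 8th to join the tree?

I

Prim, starting at B.
Step 1: cheapest edge leaving the tree is A-B (2); add A.
Step 2: cheapest edge leaving the tree is B-G (10); add G.
Step 3: cheapest edge leaving the tree is D-G (1); add D.
Step 4: cheapest edge leaving the tree is C-G (4); add C.
Step 5: cheapest edge leaving the tree is C-E (4); add E.
Step 6: cheapest edge leaving the tree is D-H (6); add H.
Step 7: cheapest edge leaving the tree is C-I (8); add I.
Step 8: cheapest edge leaving the tree is F-G (9); add F.
Vertex order: B, A, G, D, C, E, H, I, F. The 8th vertex is I.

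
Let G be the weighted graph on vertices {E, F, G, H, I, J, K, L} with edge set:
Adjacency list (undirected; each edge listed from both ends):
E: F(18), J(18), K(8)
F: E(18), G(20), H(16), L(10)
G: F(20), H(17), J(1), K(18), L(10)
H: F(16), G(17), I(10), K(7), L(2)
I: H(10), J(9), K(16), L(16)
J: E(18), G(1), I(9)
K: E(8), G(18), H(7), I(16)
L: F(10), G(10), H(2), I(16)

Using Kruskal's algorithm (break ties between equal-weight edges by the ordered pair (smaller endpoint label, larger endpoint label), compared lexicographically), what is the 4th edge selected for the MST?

E-K

Kruskal's algorithm — process edges by increasing weight (ties by edge label):
G J (1): add — endpoints in different components.
H L (2): add — endpoints in different components.
H K (7): add — endpoints in different components.
E K (8): add — endpoints in different components.
I J (9): add — endpoints in different components.
F L (10): add — endpoints in different components.
G L (10): add — endpoints in different components.
The 4th edge added is E K.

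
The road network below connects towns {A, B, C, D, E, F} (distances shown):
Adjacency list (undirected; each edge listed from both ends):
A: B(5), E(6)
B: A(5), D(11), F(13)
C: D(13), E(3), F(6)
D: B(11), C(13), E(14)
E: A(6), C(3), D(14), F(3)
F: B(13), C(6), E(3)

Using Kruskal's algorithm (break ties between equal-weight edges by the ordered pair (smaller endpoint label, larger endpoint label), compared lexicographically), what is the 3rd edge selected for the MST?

A-B

Kruskal: consider edges lightest-first.
C–E (3): add — endpoints in different components.
E–F (3): add — endpoints in different components.
A–B (5): add — endpoints in different components.
A–E (6): add — endpoints in different components.
C–F (6): skip — C and F already connected.
B–D (11): add — endpoints in different components.
The 3rd edge added is A–B.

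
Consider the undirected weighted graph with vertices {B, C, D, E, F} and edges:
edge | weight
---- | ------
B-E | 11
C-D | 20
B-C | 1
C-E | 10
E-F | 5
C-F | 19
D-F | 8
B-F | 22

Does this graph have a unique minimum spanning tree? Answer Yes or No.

Yes

Sort edges by weight, then run Kruskal:
B-C (1): add. Components now {B,C} {D} {E} {F}
E-F (5): add. Components now {B,C} {D} {E,F}
D-F (8): add. Components now {B,C} {D,E,F}
C-E (10): add. Components now {B,C,D,E,F}
Every non-tree edge has weight strictly greater than the heaviest edge on the tree path between its endpoints, so the MST is unique.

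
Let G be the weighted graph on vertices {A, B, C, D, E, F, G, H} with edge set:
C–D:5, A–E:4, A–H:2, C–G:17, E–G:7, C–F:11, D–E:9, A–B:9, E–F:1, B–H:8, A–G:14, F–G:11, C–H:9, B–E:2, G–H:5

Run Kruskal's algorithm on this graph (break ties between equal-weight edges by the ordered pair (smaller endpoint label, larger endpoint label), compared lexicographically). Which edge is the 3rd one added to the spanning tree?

B-E

Sort edges by weight, then run Kruskal:
E–F (1): add — endpoints in different components.
A–H (2): add — endpoints in different components.
B–E (2): add — endpoints in different components.
A–E (4): add — endpoints in different components.
C–D (5): add — endpoints in different components.
G–H (5): add — endpoints in different components.
E–G (7): skip — E and G already connected.
B–H (8): skip — B and H already connected.
A–B (9): skip — A and B already connected.
C–H (9): add — endpoints in different components.
The 3rd edge added is B–E.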